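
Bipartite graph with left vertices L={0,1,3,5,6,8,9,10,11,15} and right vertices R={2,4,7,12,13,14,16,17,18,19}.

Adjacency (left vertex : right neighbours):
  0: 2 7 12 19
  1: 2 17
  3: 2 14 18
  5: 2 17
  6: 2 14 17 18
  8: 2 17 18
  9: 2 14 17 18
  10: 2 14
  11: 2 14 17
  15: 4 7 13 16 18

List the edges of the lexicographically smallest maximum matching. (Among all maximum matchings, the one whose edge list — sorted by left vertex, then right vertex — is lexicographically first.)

|M| = 6 (so the lex-smallest maximum matching has 6 edges)
process left vertices in ascending order; for each, take the smallest-labelled available neighbour that still permits 6 edges overall, or leave it unmatched if none does
lex-smallest matching: {0-7, 1-2, 3-14, 5-17, 6-18, 15-4}

Lex-smallest maximum matching: {(0,7), (1,2), (3,14), (5,17), (6,18), (15,4)}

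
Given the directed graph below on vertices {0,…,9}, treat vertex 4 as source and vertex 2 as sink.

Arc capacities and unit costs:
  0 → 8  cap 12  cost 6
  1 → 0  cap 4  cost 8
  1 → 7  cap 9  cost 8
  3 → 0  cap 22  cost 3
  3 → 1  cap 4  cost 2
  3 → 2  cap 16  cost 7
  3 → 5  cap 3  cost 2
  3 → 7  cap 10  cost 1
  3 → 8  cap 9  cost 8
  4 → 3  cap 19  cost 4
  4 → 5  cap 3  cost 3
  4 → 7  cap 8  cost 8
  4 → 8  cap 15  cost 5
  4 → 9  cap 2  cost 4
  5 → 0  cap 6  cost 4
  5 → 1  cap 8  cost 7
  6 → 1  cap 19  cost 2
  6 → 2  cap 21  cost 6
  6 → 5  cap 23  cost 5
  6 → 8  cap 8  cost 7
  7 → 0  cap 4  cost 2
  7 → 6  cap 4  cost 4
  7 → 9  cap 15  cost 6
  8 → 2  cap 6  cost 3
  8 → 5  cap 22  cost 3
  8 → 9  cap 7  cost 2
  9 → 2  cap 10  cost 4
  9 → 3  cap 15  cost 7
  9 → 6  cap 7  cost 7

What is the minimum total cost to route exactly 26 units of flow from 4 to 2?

Minimum cost for 26 units: 262

shortest-cost path #1: 4→8→2 push 6 @ unit cost 8 (adds 48)
shortest-cost path #2: 4→9→2 push 2 @ unit cost 8 (adds 16)
shortest-cost path #3: 4→8→9→2 push 7 @ unit cost 11 (adds 77)
shortest-cost path #4: 4→3→2 push 11 @ unit cost 11 (adds 121)
total cost = 262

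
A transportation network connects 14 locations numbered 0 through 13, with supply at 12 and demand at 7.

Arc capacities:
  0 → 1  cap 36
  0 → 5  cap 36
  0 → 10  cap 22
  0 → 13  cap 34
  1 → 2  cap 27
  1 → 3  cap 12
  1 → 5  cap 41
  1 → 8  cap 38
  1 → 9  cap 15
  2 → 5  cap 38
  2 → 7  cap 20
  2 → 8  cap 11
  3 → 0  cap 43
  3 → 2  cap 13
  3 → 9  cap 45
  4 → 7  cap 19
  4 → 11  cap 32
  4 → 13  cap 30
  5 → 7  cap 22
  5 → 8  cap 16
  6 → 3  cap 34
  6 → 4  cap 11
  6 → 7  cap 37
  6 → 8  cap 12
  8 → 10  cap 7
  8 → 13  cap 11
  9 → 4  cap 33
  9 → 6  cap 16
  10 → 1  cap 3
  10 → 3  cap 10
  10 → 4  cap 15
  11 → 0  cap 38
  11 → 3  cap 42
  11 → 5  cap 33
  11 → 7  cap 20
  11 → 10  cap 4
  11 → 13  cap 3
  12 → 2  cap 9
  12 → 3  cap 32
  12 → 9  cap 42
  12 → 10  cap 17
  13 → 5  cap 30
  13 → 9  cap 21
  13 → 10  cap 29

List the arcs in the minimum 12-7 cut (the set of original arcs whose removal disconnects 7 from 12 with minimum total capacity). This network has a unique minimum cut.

augment #1: 12→2→7 push 9
augment #2: 12→3→2→7 push 11
augment #3: 12→9→4→7 push 19
augment #4: 12→9→6→7 push 16
augment #5: 12→3→0→5→7 push 21
augment #6: 12→9→4→11→7 push 7
augment #7: 12→10→1→5→7 push 1
augment #8: 12→10→4→11→7 push 13
max flow = 97; residual-reachable set from 12 gives S-side
cut edges (S→T): {(2,7), (4,7), (5,7), (9,6), (11,7)} total cap 97

Min-cut arcs: {(2,7), (4,7), (5,7), (9,6), (11,7)} (total capacity 97)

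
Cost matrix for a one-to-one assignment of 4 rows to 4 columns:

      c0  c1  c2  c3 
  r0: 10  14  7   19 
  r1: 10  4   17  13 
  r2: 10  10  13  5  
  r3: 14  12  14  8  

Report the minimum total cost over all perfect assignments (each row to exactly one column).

optimal assignment: row0→col2 (cost 7), row1→col1 (cost 4), row2→col0 (cost 10), row3→col3 (cost 8)
total = 7 + 4 + 10 + 8 = 29

Minimum assignment cost: 29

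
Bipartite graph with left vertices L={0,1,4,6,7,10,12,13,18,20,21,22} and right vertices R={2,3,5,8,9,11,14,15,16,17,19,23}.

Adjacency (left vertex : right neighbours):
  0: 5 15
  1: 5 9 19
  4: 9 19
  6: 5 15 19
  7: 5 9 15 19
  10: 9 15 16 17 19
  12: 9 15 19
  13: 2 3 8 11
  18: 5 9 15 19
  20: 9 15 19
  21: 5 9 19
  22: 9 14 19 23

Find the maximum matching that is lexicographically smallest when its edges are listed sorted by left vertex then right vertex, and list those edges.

|M| = 7 (so the lex-smallest maximum matching has 7 edges)
process left vertices in ascending order; for each, take the smallest-labelled available neighbour that still permits 7 edges overall, or leave it unmatched if none does
lex-smallest matching: {0-5, 1-9, 4-19, 6-15, 10-16, 13-2, 22-14}

Lex-smallest maximum matching: {(0,5), (1,9), (4,19), (6,15), (10,16), (13,2), (22,14)}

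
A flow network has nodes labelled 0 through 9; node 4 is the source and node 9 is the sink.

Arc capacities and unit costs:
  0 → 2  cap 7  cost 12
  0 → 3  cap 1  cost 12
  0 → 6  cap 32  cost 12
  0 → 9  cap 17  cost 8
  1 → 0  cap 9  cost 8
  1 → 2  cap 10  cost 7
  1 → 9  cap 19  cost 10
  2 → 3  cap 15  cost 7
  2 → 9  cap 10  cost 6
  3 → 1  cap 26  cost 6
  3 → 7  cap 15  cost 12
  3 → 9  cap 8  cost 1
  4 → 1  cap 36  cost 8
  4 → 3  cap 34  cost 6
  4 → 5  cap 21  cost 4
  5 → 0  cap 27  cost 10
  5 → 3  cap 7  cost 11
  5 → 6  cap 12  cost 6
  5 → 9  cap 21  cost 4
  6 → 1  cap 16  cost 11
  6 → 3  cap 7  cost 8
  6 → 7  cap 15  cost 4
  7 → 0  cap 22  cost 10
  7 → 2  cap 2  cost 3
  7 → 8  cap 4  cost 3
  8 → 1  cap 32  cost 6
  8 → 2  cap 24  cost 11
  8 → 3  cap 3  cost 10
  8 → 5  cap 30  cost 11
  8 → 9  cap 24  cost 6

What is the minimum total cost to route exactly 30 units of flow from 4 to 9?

Minimum cost for 30 units: 242

shortest-cost path #1: 4→3→9 push 8 @ unit cost 7 (adds 56)
shortest-cost path #2: 4→5→9 push 21 @ unit cost 8 (adds 168)
shortest-cost path #3: 4→1→9 push 1 @ unit cost 18 (adds 18)
total cost = 242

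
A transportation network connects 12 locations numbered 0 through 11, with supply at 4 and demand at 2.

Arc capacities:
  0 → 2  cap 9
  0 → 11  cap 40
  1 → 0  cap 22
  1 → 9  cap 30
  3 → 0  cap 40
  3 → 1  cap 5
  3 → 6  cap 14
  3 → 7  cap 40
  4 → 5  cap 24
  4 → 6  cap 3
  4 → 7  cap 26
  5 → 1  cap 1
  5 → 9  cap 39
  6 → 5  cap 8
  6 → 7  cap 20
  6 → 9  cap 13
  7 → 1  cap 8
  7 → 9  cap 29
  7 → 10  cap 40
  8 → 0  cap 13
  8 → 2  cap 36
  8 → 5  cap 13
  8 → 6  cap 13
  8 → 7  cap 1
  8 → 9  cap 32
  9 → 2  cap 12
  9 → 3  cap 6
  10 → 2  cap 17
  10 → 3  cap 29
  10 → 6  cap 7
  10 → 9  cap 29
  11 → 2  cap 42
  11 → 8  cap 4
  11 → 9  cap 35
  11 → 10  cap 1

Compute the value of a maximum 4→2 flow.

augment #1: 4→5→9→2 bottleneck 12, total now 12
augment #2: 4→7→10→2 bottleneck 17, total now 29
augment #3: 4→5→1→0→2 bottleneck 1, total now 30
augment #4: 4→7→1→0→2 bottleneck 8, total now 38
augment #5: 4→5→9→3→0→11→2 bottleneck 6, total now 44
augment #6: 4→7→10→3→0→11→2 bottleneck 1, total now 45
augment #7: 4→6→7→10→3→0→11→2 bottleneck 3, total now 48

Maximum flow value: 48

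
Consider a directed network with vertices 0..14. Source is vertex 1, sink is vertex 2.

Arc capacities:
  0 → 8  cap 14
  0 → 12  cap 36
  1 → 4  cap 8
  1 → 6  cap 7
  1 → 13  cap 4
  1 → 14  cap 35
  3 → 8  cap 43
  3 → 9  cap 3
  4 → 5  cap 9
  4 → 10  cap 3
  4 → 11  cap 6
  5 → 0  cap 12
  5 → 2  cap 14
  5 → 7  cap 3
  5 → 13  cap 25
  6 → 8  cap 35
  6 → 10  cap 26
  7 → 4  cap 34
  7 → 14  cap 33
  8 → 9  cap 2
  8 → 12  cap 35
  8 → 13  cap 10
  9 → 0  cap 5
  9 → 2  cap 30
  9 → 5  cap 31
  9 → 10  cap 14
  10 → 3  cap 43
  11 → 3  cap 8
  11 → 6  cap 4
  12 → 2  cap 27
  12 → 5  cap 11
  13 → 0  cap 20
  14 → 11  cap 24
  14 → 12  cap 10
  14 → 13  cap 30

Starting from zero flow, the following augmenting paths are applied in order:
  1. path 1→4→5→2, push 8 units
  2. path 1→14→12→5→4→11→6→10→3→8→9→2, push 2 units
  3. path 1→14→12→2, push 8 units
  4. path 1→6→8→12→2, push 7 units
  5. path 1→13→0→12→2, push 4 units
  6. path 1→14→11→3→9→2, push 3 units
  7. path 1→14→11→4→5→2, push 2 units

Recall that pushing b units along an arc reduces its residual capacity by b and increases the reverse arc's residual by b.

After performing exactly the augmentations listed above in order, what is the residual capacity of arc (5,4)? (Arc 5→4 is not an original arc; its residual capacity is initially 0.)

Residual capacity of (5,4): 8

after path 1 (1→4→5→2, push 8): res(5,4)=8
after path 2 (1→14→12→5→4→11→6→10→3→8→9→2, push 2): res(5,4)=6
after path 3 (1→14→12→2, push 8): res(5,4)=6
after path 4 (1→6→8→12→2, push 7): res(5,4)=6
after path 5 (1→13→0→12→2, push 4): res(5,4)=6
after path 6 (1→14→11→3→9→2, push 3): res(5,4)=6
after path 7 (1→14→11→4→5→2, push 2): res(5,4)=8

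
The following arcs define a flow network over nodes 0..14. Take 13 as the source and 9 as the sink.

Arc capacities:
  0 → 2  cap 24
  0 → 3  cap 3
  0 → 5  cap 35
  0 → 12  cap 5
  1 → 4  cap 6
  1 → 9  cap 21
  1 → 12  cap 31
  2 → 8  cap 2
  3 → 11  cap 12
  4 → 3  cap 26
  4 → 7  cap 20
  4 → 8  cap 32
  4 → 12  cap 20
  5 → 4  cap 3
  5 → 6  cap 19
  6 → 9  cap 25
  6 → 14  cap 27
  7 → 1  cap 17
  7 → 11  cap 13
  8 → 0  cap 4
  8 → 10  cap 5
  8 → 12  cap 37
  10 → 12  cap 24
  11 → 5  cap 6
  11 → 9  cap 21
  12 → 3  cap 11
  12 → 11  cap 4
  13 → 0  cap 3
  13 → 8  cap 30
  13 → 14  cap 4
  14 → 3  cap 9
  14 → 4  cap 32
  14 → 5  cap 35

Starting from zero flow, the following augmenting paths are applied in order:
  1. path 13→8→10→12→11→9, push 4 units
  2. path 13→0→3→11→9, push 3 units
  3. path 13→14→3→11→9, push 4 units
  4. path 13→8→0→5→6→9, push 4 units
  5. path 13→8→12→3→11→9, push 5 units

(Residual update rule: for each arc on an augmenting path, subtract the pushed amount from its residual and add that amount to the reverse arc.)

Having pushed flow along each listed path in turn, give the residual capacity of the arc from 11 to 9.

after path 1 (13→8→10→12→11→9, push 4): res(11,9)=17
after path 2 (13→0→3→11→9, push 3): res(11,9)=14
after path 3 (13→14→3→11→9, push 4): res(11,9)=10
after path 4 (13→8→0→5→6→9, push 4): res(11,9)=10
after path 5 (13→8→12→3→11→9, push 5): res(11,9)=5

Residual capacity of (11,9): 5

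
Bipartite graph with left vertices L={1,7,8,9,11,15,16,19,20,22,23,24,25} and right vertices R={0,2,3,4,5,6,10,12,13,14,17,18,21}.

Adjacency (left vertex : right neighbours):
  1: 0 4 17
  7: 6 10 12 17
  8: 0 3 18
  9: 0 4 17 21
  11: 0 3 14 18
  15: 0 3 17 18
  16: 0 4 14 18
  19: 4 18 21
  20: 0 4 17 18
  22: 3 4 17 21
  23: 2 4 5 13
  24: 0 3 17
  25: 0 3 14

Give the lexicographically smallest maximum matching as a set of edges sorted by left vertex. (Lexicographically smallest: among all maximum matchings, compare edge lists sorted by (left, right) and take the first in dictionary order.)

Lex-smallest maximum matching: {(1,0), (7,6), (8,3), (9,4), (11,14), (15,17), (16,18), (19,21), (23,2)}

|M| = 9 (so the lex-smallest maximum matching has 9 edges)
process left vertices in ascending order; for each, take the smallest-labelled available neighbour that still permits 9 edges overall, or leave it unmatched if none does
lex-smallest matching: {1-0, 7-6, 8-3, 9-4, 11-14, 15-17, 16-18, 19-21, 23-2}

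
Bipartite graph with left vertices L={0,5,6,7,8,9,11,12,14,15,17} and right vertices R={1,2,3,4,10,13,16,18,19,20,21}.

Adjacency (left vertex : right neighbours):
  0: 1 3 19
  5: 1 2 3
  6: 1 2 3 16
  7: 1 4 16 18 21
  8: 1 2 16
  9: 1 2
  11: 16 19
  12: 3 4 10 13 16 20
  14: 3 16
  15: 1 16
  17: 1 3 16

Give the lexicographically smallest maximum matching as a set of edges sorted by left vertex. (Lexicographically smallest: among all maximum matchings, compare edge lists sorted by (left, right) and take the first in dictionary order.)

Lex-smallest maximum matching: {(0,1), (5,2), (6,3), (7,4), (8,16), (11,19), (12,10)}

|M| = 7 (so the lex-smallest maximum matching has 7 edges)
process left vertices in ascending order; for each, take the smallest-labelled available neighbour that still permits 7 edges overall, or leave it unmatched if none does
lex-smallest matching: {0-1, 5-2, 6-3, 7-4, 8-16, 11-19, 12-10}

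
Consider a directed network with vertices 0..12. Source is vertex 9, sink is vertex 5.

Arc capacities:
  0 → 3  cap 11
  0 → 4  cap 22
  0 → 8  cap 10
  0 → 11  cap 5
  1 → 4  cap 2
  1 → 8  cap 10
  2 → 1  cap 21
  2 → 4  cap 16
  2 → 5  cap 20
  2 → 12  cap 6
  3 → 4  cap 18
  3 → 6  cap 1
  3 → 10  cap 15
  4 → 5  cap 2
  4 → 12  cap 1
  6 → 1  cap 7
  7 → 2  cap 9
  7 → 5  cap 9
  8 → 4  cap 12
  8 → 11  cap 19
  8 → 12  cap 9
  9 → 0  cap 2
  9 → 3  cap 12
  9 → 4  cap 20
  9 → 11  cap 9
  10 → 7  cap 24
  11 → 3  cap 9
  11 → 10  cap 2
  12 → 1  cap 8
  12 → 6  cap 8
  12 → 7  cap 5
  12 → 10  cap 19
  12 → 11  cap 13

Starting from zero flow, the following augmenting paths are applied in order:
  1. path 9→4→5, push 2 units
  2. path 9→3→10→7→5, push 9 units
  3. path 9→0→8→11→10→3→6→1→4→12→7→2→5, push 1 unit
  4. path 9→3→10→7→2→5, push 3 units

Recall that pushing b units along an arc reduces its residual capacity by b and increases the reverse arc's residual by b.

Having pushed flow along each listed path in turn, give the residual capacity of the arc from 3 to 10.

Residual capacity of (3,10): 4

after path 1 (9→4→5, push 2): res(3,10)=15
after path 2 (9→3→10→7→5, push 9): res(3,10)=6
after path 3 (9→0→8→11→10→3→6→1→4→12→7→2→5, push 1): res(3,10)=7
after path 4 (9→3→10→7→2→5, push 3): res(3,10)=4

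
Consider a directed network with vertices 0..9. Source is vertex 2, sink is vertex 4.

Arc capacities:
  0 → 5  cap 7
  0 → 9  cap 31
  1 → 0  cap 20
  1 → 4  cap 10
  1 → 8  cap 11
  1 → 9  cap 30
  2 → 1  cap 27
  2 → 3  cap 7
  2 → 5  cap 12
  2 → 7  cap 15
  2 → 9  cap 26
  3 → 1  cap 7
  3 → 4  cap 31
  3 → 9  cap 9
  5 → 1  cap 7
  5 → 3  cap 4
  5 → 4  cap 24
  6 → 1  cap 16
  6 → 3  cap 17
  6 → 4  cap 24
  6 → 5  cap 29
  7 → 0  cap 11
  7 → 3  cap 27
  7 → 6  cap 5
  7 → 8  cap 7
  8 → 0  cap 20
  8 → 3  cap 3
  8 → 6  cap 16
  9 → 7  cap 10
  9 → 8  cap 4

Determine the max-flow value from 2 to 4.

Maximum flow value: 75

augment #1: 2→1→4 bottleneck 10, total now 10
augment #2: 2→3→4 bottleneck 7, total now 17
augment #3: 2→5→4 bottleneck 12, total now 29
augment #4: 2→7→3→4 bottleneck 15, total now 44
augment #5: 2→1→0→5→4 bottleneck 7, total now 51
augment #6: 2→1→8→3→4 bottleneck 3, total now 54
augment #7: 2→1→8→6→4 bottleneck 7, total now 61
augment #8: 2→9→7→3→4 bottleneck 6, total now 67
augment #9: 2→9→7→6→4 bottleneck 4, total now 71
augment #10: 2→9→8→6→4 bottleneck 4, total now 75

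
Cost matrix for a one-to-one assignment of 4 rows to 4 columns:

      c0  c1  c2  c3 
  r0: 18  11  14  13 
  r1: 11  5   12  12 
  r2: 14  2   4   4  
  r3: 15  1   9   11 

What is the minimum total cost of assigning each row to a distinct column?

Minimum assignment cost: 29

optimal assignment: row0→col3 (cost 13), row1→col0 (cost 11), row2→col2 (cost 4), row3→col1 (cost 1)
total = 13 + 11 + 4 + 1 = 29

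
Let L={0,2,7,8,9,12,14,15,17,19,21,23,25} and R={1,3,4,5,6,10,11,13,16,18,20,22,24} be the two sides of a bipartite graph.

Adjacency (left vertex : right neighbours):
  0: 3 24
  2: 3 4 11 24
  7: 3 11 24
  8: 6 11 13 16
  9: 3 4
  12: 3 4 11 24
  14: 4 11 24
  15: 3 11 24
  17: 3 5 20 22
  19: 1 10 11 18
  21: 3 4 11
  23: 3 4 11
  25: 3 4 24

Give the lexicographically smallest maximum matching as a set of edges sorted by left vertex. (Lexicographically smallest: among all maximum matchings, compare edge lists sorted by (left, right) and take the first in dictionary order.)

|M| = 7 (so the lex-smallest maximum matching has 7 edges)
process left vertices in ascending order; for each, take the smallest-labelled available neighbour that still permits 7 edges overall, or leave it unmatched if none does
lex-smallest matching: {0-3, 2-4, 7-11, 8-6, 12-24, 17-5, 19-1}

Lex-smallest maximum matching: {(0,3), (2,4), (7,11), (8,6), (12,24), (17,5), (19,1)}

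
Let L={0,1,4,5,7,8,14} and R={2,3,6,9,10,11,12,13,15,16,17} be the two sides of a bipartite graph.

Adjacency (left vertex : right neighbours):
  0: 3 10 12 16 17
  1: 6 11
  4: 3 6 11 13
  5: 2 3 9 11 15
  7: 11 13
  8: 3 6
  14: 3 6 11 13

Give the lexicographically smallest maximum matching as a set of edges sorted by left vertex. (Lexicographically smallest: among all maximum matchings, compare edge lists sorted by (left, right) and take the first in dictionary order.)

|M| = 6 (so the lex-smallest maximum matching has 6 edges)
process left vertices in ascending order; for each, take the smallest-labelled available neighbour that still permits 6 edges overall, or leave it unmatched if none does
lex-smallest matching: {0-10, 1-6, 4-3, 5-2, 7-11, 14-13}

Lex-smallest maximum matching: {(0,10), (1,6), (4,3), (5,2), (7,11), (14,13)}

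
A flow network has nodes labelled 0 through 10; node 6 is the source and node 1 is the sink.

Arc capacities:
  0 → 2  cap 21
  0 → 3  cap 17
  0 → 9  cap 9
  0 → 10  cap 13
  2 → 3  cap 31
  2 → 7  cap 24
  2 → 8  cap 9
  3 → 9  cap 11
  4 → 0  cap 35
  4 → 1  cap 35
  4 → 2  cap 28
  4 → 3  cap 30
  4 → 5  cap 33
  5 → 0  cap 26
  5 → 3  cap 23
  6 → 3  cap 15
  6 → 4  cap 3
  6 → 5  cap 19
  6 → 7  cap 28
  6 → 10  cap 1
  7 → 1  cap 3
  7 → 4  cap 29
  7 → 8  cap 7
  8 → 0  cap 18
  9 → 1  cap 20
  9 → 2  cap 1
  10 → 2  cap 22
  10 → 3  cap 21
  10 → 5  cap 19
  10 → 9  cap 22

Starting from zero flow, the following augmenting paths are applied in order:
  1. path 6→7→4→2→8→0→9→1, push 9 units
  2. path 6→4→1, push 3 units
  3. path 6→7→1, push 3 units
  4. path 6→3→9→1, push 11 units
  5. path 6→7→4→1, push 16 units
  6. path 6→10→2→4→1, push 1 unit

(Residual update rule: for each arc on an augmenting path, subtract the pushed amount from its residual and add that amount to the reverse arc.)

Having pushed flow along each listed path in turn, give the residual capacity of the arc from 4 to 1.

Residual capacity of (4,1): 15

after path 1 (6→7→4→2→8→0→9→1, push 9): res(4,1)=35
after path 2 (6→4→1, push 3): res(4,1)=32
after path 3 (6→7→1, push 3): res(4,1)=32
after path 4 (6→3→9→1, push 11): res(4,1)=32
after path 5 (6→7→4→1, push 16): res(4,1)=16
after path 6 (6→10→2→4→1, push 1): res(4,1)=15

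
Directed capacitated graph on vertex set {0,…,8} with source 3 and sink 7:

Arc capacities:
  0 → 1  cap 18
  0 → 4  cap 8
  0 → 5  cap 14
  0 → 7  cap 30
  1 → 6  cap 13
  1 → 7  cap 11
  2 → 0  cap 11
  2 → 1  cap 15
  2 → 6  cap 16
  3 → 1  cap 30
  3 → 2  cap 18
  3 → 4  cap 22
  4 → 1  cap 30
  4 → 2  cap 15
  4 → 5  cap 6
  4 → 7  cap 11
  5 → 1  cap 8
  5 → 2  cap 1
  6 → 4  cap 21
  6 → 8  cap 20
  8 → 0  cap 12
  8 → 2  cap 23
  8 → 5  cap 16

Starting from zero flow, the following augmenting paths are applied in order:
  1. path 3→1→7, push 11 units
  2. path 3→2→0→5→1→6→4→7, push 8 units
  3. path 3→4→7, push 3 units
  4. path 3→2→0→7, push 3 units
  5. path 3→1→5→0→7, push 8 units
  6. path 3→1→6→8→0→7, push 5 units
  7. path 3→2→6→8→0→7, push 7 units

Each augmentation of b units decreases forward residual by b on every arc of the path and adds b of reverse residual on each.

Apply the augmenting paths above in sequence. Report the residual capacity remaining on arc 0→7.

Residual capacity of (0,7): 7

after path 1 (3→1→7, push 11): res(0,7)=30
after path 2 (3→2→0→5→1→6→4→7, push 8): res(0,7)=30
after path 3 (3→4→7, push 3): res(0,7)=30
after path 4 (3→2→0→7, push 3): res(0,7)=27
after path 5 (3→1→5→0→7, push 8): res(0,7)=19
after path 6 (3→1→6→8→0→7, push 5): res(0,7)=14
after path 7 (3→2→6→8→0→7, push 7): res(0,7)=7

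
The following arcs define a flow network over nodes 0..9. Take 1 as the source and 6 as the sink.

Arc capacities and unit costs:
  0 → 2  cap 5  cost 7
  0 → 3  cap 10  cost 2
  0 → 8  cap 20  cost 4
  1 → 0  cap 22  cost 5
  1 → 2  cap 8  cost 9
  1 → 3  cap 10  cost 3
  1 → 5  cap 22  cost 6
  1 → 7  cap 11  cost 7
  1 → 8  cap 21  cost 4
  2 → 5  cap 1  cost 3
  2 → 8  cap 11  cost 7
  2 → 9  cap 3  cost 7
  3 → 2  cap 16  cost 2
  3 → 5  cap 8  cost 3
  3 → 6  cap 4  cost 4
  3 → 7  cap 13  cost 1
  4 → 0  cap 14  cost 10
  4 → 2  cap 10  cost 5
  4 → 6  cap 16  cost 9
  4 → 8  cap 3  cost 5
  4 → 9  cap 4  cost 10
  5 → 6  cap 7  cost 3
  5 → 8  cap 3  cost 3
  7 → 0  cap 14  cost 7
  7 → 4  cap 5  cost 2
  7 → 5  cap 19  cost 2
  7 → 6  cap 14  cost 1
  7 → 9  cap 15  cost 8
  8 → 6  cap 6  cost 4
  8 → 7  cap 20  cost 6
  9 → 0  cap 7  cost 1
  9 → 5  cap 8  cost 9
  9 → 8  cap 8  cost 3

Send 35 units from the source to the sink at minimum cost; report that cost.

Minimum cost for 35 units: 306

shortest-cost path #1: 1→3→7→6 push 10 @ unit cost 5 (adds 50)
shortest-cost path #2: 1→7→6 push 4 @ unit cost 8 (adds 32)
shortest-cost path #3: 1→8→6 push 6 @ unit cost 8 (adds 48)
shortest-cost path #4: 1→5→6 push 7 @ unit cost 9 (adds 63)
shortest-cost path #5: 1→7→3→6 push 4 @ unit cost 10 (adds 40)
shortest-cost path #6: 1→7→4→6 push 3 @ unit cost 18 (adds 54)
shortest-cost path #7: 1→0→3→7→4→6 push 1 @ unit cost 19 (adds 19)
total cost = 306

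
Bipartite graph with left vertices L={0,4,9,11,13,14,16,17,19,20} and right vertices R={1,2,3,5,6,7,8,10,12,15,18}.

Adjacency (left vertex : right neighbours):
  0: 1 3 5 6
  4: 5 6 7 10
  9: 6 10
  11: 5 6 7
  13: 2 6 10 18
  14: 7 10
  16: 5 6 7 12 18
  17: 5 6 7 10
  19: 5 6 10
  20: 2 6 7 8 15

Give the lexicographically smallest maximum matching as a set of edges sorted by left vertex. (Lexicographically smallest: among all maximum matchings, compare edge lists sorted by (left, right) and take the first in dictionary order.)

|M| = 8 (so the lex-smallest maximum matching has 8 edges)
process left vertices in ascending order; for each, take the smallest-labelled available neighbour that still permits 8 edges overall, or leave it unmatched if none does
lex-smallest matching: {0-1, 4-5, 9-6, 11-7, 13-2, 14-10, 16-12, 20-8}

Lex-smallest maximum matching: {(0,1), (4,5), (9,6), (11,7), (13,2), (14,10), (16,12), (20,8)}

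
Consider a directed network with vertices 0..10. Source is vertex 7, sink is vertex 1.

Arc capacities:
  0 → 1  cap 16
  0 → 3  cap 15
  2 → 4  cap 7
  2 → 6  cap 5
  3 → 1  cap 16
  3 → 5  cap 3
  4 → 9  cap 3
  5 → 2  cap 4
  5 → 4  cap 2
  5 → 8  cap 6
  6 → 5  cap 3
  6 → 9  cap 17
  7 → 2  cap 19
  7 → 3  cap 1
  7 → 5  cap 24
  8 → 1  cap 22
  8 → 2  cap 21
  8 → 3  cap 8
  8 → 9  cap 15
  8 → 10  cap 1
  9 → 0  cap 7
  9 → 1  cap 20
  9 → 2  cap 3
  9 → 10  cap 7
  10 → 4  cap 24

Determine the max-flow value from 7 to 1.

Maximum flow value: 15

augment #1: 7→3→1 bottleneck 1, total now 1
augment #2: 7→5→8→1 bottleneck 6, total now 7
augment #3: 7→2→4→9→1 bottleneck 3, total now 10
augment #4: 7→2→6→9→1 bottleneck 5, total now 15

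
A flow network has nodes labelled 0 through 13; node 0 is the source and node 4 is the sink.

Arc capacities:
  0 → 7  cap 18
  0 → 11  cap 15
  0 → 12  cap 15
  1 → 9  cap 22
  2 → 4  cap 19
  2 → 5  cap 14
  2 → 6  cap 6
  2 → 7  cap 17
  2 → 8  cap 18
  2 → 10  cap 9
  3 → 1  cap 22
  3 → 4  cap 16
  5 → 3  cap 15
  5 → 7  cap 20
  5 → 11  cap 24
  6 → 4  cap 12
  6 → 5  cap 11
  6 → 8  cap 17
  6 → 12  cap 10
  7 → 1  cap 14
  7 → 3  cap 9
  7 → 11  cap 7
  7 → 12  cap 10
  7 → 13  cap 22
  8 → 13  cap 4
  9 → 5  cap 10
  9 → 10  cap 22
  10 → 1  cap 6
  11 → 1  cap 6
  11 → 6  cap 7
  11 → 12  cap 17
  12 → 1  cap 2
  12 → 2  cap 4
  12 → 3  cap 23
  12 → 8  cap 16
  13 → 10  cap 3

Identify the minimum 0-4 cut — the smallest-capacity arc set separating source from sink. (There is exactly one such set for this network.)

Min-cut arcs: {(3,4), (11,6), (12,2)} (total capacity 27)

augment #1: 0→7→3→4 push 9
augment #2: 0→11→6→4 push 7
augment #3: 0→12→2→4 push 4
augment #4: 0→12→3→4 push 7
max flow = 27; residual-reachable set from 0 gives S-side
cut edges (S→T): {(3,4), (11,6), (12,2)} total cap 27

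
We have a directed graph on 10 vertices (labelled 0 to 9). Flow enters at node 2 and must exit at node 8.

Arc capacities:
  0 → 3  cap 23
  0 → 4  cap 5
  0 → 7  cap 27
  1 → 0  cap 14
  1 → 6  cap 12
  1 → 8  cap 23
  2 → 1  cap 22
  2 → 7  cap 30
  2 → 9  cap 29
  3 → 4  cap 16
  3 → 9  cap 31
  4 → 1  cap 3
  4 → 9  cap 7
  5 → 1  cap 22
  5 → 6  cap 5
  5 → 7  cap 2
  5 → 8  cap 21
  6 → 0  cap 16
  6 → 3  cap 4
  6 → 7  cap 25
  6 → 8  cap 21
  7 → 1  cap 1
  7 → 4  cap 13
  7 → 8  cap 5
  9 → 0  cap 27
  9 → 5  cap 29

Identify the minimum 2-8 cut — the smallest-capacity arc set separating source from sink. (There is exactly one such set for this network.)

Min-cut arcs: {(2,1), (4,1), (7,1), (7,8), (9,5)} (total capacity 60)

augment #1: 2→1→8 push 22
augment #2: 2→7→8 push 5
augment #3: 2→7→1→8 push 1
augment #4: 2→9→5→8 push 21
augment #5: 2→9→5→6→8 push 5
augment #6: 2→7→4→1→6→8 push 3
augment #7: 2→9→5→1→6→8 push 3
max flow = 60; residual-reachable set from 2 gives S-side
cut edges (S→T): {(2,1), (4,1), (7,1), (7,8), (9,5)} total cap 60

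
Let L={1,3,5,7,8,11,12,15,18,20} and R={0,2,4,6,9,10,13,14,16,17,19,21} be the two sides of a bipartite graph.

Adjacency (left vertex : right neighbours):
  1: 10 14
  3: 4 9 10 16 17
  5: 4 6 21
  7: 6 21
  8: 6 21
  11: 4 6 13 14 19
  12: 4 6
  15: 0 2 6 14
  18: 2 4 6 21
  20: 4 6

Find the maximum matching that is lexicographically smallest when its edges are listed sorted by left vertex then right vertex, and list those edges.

Lex-smallest maximum matching: {(1,10), (3,9), (5,4), (7,6), (8,21), (11,13), (15,0), (18,2)}

|M| = 8 (so the lex-smallest maximum matching has 8 edges)
process left vertices in ascending order; for each, take the smallest-labelled available neighbour that still permits 8 edges overall, or leave it unmatched if none does
lex-smallest matching: {1-10, 3-9, 5-4, 7-6, 8-21, 11-13, 15-0, 18-2}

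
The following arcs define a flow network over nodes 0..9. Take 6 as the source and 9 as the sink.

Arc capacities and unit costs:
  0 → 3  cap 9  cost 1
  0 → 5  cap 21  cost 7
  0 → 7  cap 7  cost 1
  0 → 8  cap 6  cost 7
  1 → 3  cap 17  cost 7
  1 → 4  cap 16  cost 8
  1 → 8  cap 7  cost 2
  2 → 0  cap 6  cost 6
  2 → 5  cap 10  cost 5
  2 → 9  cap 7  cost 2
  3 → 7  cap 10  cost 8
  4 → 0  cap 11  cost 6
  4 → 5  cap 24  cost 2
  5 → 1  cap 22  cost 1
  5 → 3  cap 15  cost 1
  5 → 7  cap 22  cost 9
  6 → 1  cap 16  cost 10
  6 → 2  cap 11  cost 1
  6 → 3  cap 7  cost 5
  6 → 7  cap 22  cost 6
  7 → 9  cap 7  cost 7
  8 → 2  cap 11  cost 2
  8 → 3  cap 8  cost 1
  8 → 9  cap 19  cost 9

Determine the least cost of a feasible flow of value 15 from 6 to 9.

shortest-cost path #1: 6→2→9 push 7 @ unit cost 3 (adds 21)
shortest-cost path #2: 6→7→9 push 7 @ unit cost 13 (adds 91)
shortest-cost path #3: 6→2→5→1→8→9 push 1 @ unit cost 18 (adds 18)
total cost = 130

Minimum cost for 15 units: 130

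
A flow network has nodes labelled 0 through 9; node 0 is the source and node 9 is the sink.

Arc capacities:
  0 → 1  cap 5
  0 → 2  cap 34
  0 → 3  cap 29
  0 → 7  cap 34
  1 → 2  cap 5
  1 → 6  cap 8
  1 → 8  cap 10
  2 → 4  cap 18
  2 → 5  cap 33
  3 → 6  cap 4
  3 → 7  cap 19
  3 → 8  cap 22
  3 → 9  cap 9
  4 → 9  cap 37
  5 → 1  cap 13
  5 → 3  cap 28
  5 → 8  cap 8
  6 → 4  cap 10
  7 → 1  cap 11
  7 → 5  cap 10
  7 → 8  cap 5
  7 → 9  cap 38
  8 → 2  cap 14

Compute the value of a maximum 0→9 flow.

Maximum flow value: 75

augment #1: 0→3→9 bottleneck 9, total now 9
augment #2: 0→7→9 bottleneck 34, total now 43
augment #3: 0→2→4→9 bottleneck 18, total now 61
augment #4: 0→3→7→9 bottleneck 4, total now 65
augment #5: 0→1→6→4→9 bottleneck 5, total now 70
augment #6: 0→3→6→4→9 bottleneck 4, total now 74
augment #7: 0→2→5→1→6→4→9 bottleneck 1, total now 75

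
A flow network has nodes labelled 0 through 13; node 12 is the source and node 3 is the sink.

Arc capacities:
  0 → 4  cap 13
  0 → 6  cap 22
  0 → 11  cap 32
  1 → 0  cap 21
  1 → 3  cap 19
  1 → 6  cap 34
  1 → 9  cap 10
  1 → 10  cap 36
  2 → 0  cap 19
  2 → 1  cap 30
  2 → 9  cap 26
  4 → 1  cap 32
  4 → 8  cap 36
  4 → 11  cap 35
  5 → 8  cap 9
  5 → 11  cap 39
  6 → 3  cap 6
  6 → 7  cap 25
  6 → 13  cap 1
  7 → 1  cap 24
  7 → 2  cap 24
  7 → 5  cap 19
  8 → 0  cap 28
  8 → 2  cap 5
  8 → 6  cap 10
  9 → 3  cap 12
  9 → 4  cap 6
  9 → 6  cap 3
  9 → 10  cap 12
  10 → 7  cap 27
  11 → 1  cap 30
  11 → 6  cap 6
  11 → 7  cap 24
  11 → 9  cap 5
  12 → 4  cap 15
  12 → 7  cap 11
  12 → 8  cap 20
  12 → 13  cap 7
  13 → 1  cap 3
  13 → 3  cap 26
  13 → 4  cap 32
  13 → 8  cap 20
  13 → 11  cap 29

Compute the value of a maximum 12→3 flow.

Maximum flow value: 45

augment #1: 12→13→3 bottleneck 7, total now 7
augment #2: 12→4→1→3 bottleneck 15, total now 22
augment #3: 12→7→1→3 bottleneck 4, total now 26
augment #4: 12→8→6→3 bottleneck 6, total now 32
augment #5: 12→7→1→9→3 bottleneck 7, total now 39
augment #6: 12→8→2→9→3 bottleneck 5, total now 44
augment #7: 12→8→6→13→3 bottleneck 1, total now 45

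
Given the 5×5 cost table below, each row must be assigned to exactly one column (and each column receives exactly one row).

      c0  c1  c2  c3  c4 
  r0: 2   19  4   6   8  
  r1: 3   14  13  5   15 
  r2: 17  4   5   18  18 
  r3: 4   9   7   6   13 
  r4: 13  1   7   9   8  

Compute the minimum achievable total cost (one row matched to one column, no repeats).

Minimum assignment cost: 23

one of 2 optimal assignments: row0→col4 (cost 8), row1→col0 (cost 3), row2→col2 (cost 5), row3→col3 (cost 6), row4→col1 (cost 1)
total = 8 + 3 + 5 + 6 + 1 = 23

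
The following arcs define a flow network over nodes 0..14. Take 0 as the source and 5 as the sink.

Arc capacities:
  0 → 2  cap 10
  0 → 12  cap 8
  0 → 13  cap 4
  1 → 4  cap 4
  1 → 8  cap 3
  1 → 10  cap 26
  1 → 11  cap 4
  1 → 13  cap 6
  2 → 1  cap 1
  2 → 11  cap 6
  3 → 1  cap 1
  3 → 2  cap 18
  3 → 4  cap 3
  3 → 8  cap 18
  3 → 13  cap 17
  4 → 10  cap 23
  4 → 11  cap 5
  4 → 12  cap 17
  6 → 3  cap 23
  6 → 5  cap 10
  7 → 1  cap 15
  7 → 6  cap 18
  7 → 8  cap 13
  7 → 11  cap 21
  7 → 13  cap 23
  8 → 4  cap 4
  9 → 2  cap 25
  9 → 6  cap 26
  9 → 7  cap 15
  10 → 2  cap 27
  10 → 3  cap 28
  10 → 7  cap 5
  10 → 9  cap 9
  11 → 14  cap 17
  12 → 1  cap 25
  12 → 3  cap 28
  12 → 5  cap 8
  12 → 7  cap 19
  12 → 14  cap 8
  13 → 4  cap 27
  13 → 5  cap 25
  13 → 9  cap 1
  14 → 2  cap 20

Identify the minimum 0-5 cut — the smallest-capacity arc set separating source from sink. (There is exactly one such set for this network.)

Min-cut arcs: {(0,12), (0,13), (2,1)} (total capacity 13)

augment #1: 0→12→5 push 8
augment #2: 0→13→5 push 4
augment #3: 0→2→1→13→5 push 1
max flow = 13; residual-reachable set from 0 gives S-side
cut edges (S→T): {(0,12), (0,13), (2,1)} total cap 13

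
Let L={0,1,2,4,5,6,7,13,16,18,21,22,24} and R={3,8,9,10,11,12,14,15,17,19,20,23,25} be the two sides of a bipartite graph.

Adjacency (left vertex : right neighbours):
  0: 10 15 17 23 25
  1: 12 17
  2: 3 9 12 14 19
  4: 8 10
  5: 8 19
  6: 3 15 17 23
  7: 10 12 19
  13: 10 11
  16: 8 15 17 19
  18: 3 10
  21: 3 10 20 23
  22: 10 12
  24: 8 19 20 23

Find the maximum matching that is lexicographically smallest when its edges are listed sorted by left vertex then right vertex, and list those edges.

Lex-smallest maximum matching: {(0,25), (1,12), (2,9), (4,8), (5,19), (6,15), (7,10), (13,11), (16,17), (18,3), (21,20), (24,23)}

|M| = 12 (so the lex-smallest maximum matching has 12 edges)
process left vertices in ascending order; for each, take the smallest-labelled available neighbour that still permits 12 edges overall, or leave it unmatched if none does
lex-smallest matching: {0-25, 1-12, 2-9, 4-8, 5-19, 6-15, 7-10, 13-11, 16-17, 18-3, 21-20, 24-23}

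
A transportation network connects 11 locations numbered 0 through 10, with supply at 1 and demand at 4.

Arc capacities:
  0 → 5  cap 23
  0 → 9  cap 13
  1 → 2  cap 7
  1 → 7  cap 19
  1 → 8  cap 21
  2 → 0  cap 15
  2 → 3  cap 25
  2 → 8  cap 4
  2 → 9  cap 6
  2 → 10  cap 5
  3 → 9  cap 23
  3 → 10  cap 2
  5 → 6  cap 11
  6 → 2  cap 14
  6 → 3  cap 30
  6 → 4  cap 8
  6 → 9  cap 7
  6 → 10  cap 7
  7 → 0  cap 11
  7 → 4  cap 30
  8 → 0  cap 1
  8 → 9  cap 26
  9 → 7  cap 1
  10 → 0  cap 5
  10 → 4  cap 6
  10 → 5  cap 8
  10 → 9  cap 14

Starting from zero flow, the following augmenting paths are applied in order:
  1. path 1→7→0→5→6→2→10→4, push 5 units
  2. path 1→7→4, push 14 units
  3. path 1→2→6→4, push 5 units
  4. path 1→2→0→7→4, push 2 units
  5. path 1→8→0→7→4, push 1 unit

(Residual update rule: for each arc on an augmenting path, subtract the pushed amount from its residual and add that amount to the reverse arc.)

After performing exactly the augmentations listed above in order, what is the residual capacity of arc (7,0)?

Residual capacity of (7,0): 9

after path 1 (1→7→0→5→6→2→10→4, push 5): res(7,0)=6
after path 2 (1→7→4, push 14): res(7,0)=6
after path 3 (1→2→6→4, push 5): res(7,0)=6
after path 4 (1→2→0→7→4, push 2): res(7,0)=8
after path 5 (1→8→0→7→4, push 1): res(7,0)=9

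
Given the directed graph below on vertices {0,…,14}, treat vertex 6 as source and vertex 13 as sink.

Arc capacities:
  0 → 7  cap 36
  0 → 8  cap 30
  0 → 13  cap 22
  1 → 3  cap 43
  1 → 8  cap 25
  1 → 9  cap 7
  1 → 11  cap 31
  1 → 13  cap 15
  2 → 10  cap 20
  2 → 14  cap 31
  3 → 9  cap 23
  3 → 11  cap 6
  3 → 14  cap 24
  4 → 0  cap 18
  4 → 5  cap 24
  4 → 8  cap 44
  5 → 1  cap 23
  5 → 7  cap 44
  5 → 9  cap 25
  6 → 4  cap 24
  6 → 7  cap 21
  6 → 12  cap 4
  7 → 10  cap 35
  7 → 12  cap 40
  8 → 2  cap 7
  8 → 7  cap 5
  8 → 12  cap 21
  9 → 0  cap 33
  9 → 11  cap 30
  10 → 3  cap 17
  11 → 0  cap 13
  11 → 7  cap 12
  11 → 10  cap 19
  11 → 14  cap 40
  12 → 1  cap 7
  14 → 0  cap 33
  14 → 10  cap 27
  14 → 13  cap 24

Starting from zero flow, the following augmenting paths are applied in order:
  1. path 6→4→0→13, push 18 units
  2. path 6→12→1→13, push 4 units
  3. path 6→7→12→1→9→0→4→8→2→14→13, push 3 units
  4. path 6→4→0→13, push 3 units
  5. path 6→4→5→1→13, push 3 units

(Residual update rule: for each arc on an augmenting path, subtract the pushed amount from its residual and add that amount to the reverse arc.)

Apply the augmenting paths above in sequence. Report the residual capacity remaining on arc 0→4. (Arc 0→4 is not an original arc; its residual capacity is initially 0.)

after path 1 (6→4→0→13, push 18): res(0,4)=18
after path 2 (6→12→1→13, push 4): res(0,4)=18
after path 3 (6→7→12→1→9→0→4→8→2→14→13, push 3): res(0,4)=15
after path 4 (6→4→0→13, push 3): res(0,4)=18
after path 5 (6→4→5→1→13, push 3): res(0,4)=18

Residual capacity of (0,4): 18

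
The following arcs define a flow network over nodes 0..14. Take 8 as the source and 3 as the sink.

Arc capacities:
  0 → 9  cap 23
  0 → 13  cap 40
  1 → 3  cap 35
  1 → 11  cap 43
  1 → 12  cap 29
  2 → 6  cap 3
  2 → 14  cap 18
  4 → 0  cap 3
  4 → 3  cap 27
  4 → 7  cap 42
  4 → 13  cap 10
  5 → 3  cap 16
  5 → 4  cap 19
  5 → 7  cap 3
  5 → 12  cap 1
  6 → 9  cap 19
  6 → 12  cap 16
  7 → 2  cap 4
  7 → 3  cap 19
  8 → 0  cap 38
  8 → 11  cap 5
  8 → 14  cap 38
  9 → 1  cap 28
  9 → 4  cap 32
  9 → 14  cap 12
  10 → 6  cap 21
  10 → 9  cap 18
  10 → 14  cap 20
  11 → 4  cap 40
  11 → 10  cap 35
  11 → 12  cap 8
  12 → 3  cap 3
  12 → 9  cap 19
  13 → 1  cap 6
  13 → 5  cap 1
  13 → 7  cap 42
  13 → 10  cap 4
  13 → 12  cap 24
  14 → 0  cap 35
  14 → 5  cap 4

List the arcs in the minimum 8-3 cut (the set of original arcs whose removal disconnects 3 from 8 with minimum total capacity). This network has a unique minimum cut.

augment #1: 8→11→4→3 push 5
augment #2: 8→14→5→3 push 4
augment #3: 8→0→9→1→3 push 23
augment #4: 8→0→13→1→3 push 6
augment #5: 8→0→13→5→3 push 1
augment #6: 8→0→13→7→3 push 8
augment #7: 8→14→0→13→7→3 push 11
augment #8: 8→14→0→13→12→3 push 3
augment #9: 8→14→0→13→10→9→1→3 push 4
augment #10: 8→14→0→13→12→9→1→3 push 1
augment #11: 8→14→0→13→12→9→4→3 push 6
max flow = 72; residual-reachable set from 8 gives S-side
cut edges (S→T): {(0,9), (0,13), (8,11), (14,5)} total cap 72

Min-cut arcs: {(0,9), (0,13), (8,11), (14,5)} (total capacity 72)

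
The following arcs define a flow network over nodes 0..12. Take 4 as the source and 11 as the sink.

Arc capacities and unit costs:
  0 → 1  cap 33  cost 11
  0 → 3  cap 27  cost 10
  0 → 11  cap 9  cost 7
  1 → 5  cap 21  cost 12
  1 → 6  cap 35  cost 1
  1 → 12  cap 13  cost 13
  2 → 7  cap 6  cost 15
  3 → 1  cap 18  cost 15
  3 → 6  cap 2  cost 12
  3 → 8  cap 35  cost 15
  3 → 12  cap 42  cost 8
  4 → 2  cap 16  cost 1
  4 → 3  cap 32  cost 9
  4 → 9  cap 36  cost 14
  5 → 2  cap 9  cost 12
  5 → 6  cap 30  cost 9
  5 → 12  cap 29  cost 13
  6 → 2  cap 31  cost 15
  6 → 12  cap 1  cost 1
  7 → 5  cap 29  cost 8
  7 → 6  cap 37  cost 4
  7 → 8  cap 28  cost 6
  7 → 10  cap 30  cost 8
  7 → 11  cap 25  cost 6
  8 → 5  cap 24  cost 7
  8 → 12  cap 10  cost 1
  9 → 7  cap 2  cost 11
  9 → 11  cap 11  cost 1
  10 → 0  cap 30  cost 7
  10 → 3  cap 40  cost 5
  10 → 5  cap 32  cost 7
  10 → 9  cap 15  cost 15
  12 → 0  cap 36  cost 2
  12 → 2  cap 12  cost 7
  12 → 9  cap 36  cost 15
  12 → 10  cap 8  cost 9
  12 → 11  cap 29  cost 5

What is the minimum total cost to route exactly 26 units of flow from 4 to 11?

shortest-cost path #1: 4→9→11 push 11 @ unit cost 15 (adds 165)
shortest-cost path #2: 4→2→7→11 push 6 @ unit cost 22 (adds 132)
shortest-cost path #3: 4→3→12→11 push 9 @ unit cost 22 (adds 198)
total cost = 495

Minimum cost for 26 units: 495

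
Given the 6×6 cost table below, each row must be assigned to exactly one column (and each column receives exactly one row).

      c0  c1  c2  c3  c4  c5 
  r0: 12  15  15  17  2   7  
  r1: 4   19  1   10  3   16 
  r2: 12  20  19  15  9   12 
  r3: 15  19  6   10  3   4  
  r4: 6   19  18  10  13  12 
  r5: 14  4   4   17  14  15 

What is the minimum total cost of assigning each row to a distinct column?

optimal assignment: row0→col4 (cost 2), row1→col2 (cost 1), row2→col3 (cost 15), row3→col5 (cost 4), row4→col0 (cost 6), row5→col1 (cost 4)
total = 2 + 1 + 15 + 4 + 6 + 4 = 32

Minimum assignment cost: 32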